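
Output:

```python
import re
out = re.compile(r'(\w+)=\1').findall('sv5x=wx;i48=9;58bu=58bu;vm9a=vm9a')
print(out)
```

['58bu', 'vm9a']

`\1` is not a pattern — it's the concrete string captured by group 1, re-applied verbatim.
Because there's exactly one group, `findall` drops the full match and keeps group 1 from each hit.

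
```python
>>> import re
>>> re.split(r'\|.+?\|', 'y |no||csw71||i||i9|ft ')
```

The `?` after the quantifier makes it lazy — it takes as little as possible before letting the rest of the pattern try.
Matches to split on: at [2:6] → '|no|'; at [6:13] → '|csw71|'; at [13:16] → '|i|'; at [16:20] → '|i9|'.
The string is cut at each match, leaving 5 pieces.

['y ', '', '', '', 'ft ']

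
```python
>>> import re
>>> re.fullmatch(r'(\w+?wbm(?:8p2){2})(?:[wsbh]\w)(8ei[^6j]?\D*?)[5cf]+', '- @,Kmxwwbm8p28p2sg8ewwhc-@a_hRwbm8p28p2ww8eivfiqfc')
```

`re.fullmatch` is like wrapping the pattern in `^…$` (in single-line mode).
Here the string isn't matched end-to-end, so the call returns None.

None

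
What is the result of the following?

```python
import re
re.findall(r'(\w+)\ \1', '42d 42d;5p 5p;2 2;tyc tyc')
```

['42d', '5p', '2', 'tyc']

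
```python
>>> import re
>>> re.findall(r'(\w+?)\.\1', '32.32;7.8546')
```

The backreference `\1` re-matches whatever the first group consumed, character for character.
Walking the string: at [0:5] match '32.32', group 1 = '32'.
`findall` collects group 1 from the one match (1 total).

['32']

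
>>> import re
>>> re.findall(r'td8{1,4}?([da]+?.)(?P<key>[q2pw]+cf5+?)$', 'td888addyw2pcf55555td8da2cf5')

[('da', '2cf5')]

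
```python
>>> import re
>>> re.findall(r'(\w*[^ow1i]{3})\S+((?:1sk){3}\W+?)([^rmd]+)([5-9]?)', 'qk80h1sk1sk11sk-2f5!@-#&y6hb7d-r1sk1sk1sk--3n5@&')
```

With the lazy modifier that quantifier settles for the fewest repetitions that let the rest of the pattern succeed (the atoms after it are unaffected and can still be greedy).
`findall` packs the 4 group values into a tuple for every match.

[('qk80h1sk1sk11sk-2f', '1sk1sk1sk-', '-3n5@&', '')]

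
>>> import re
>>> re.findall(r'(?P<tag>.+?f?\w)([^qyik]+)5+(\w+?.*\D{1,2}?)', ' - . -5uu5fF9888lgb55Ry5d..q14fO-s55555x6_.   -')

[(' - . -5', 'uu5fF9888lgb5', 'Ry5d..q14fO-s55555x6_.   -')]

The pattern matches one or more of any character (lazy), then optionally the literal 'f', then a word character (captured as 'tag'); then one or more of any character except [qyik] (captured); then one or more of a literal '5'; then one or more of a word character (lazy), then zero or more of any character, then 1 to 2 of a non-digit (lazy) (captured).
A non-greedy quantifier consumes as few characters as it can — just enough that the remainder of the pattern still matches from where it stops; whatever follows it matches normally.
Scanning left to right: at [0:47] match ' - . -5uu5fF9888lgb55Ry5d..q14fO-s55555x6_.   -', groups = (' - . -5', 'uu5fF9888lgb5', 'Ry5d..q14fO-s55555x6_.   -').
3 groups means the one result is a tuple of 3 captured strings — 1 here.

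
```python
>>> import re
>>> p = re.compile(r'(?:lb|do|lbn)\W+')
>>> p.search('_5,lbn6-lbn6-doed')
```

None

Unlike `match`, `search` isn't anchored — it looks for the pattern anywhere in the string.
Here the pattern never matches, so the call returns None.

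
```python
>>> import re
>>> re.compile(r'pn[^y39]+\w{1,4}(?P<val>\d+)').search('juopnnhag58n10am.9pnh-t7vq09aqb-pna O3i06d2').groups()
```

The pattern matches the literal 'pn', then one or more of any character except [y39], then 1 to 4 of a word character; then one or more of a digit (captured as 'val').
`re.search` scans for the first position where the pattern succeeds.
The match spans [3:14] → 'pnnhag58n10'.
Captured: group 1 = '0'.

('0',)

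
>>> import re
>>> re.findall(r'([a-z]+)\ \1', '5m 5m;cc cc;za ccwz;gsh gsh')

['cc', 'gsh']

`\1` has to match the exact text group 1 already captured.
Because there's exactly one group, `findall` drops the full match and keeps group 1 from each hit.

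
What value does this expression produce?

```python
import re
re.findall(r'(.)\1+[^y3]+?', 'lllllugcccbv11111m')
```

['l', 'c', '1']

`\1` has to match the exact text group 1 already captured.
Scanning left to right: at [0:6] match 'lllllu', group 1 = 'l'; at [7:11] match 'cccb', group 1 = 'c'; at [12:18] match '11111m', group 1 = '1'.
With a single group, `findall` returns only what that group captured — 3 items.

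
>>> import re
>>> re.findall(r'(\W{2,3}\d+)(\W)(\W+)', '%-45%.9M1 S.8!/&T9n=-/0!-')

[('%-45', '%', '.'), ('=-/0', '!', '-')]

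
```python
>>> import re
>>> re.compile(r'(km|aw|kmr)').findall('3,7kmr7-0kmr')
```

`|` is ordered: at each position the engine commits to the first alternative that works.
Walking the string: at [3:5] match 'km', group 1 = 'km'; at [9:11] match 'km', group 1 = 'km'.
Because there's exactly one group, `findall` drops the full match and keeps group 1 from each hit.

['km', 'km']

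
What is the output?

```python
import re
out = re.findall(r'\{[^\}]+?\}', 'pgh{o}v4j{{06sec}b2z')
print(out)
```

['{o}', '{{06sec}']

No capturing groups, so `findall` returns the 2 full match strings.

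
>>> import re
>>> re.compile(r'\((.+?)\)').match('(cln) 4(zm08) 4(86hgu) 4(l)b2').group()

A `+?`/`*?`/`{m,n}?` starts at its minimum and grows only as far as needed for what follows to match.
`match` is anchored at position 0; if the pattern doesn't fit there, it returns None.
The match spans [0:5] → '(cln)'.
Captured: group 1 = 'cln'.

'(cln)'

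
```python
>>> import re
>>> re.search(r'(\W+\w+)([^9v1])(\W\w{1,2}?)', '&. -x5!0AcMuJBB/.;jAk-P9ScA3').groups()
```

('&. -x', '5', '!0')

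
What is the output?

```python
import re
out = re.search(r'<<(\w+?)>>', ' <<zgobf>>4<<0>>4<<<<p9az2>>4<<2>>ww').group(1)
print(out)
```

The match spans [1:10] → '<<zgobf>>'.
Captured: group 1 = 'zgobf'.

zgobf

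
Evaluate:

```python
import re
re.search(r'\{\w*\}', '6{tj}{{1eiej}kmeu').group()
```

`re.search` scans for the first position where the pattern succeeds.
The match spans [1:5] → '{tj}'.

'{tj}'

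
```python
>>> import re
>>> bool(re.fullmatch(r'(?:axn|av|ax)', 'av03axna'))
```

False

`re.fullmatch` requires the pattern to consume the entire string.
Here the pattern can't cover the whole string, so the call returns None, and `bool(None)` is False.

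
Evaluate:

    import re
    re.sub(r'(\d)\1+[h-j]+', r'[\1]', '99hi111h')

`\1` has to match the exact text group 1 already captured.
Matches: at [0:4] → '99hi'; at [4:8] → '111h'.
`\1` in the replacement pulls in group 1's text for each match.

'[9][1]'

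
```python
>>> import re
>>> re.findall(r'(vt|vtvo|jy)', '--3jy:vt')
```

['jy', 'vt']

Walking the string: at [3:5] match 'jy', group 1 = 'jy'; at [6:8] match 'vt', group 1 = 'vt'.
One capturing group, so `findall` returns just the captured substring from each match — 2 in all.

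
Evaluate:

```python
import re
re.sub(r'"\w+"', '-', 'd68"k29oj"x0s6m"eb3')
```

'd68-x0s6m"eb3'

Every occurrence is swapped for '-'.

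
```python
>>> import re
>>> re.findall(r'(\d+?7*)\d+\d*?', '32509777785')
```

['3']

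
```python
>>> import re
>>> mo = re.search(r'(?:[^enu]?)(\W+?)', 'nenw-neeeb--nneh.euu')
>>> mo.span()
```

(3, 5)

This matches optionally any character except [enu] (non-capturing group); then one or more of a non-word character (lazy) (captured).
`re.search` scans for the first position where the pattern succeeds.
The match spans [3:5] → 'w-'.
Captured: group 1 = '-'.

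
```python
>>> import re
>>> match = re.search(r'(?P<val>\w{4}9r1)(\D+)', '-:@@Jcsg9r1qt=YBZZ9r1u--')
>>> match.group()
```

'Jcsg9r1qt=YBZZ'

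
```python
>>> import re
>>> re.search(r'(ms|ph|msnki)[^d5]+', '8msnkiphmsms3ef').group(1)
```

Alternation tries branches left to right and keeps the first one that lets the overall match succeed at that position.
`re.search` tries every starting position until one works.
The match spans [1:15] → 'msnkiphmsms3ef'.
Captured: group 1 = 'ms'.

'ms'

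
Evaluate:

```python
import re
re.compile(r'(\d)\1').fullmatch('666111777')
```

None

A backreference is literal: `\1` must see the identical characters the first group matched.
`fullmatch` succeeds only if the pattern covers the string from start to end.
Here the string isn't matched end-to-end, so the call returns None.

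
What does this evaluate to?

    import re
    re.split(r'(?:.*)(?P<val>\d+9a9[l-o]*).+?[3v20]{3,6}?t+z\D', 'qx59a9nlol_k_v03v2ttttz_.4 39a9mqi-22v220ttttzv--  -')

['', '39a9m', '--  -']

This matches zero or more of any character (non-capturing group); then one or more of a digit, then the literal '9a9', then zero or more of a character in [l-o] (captured as 'val'); then one or more of any character (lazy), then 3 to 6 of one of [3v20] (lazy); then one or more of a literal 't', then a literal 'z', then a non-digit.
Matches to split on: at [0:47] → 'qx59a9nlol_k_v03v2ttttz_.4 39a9mqi-22v220ttttzv'.
With a capturing group present, the delimiter's captured portion is kept in the result list.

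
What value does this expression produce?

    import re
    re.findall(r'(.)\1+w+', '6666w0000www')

['6', '0']

After group 1 captures some text, `\1` only succeeds where that same text appears again.
One capturing group, so `findall` returns just the captured substring from each match — 2 in all.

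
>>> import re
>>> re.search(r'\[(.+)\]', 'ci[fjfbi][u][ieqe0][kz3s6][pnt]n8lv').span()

(2, 31)

The match spans [2:31] → '[fjfbi][u][ieqe0][kz3s6][pnt]'.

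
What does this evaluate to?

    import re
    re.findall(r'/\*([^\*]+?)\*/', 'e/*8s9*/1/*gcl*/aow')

Scanning left to right: at [1:8] match '/*8s9*/', group 1 = '8s9'; at [9:16] match '/*gcl*/', group 1 = 'gcl'.
Because there's exactly one group, `findall` drops the full match and keeps group 1 from each hit.

['8s9', 'gcl']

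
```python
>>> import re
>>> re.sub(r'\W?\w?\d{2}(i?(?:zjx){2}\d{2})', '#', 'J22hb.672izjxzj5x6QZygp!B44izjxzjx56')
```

Every occurrence is swapped for '#'.

'J22hb.672izjxzj5x6QZygp#'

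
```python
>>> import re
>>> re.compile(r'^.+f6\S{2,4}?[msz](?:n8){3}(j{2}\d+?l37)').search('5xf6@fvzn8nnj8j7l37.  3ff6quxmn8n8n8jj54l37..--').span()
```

Pattern: anchored at the start of the string; then one or more of any character, then the literal 'f6', then 2 to 4 of a non-whitespace character (lazy); then one of [msz], then the literal 'n8' repeated 3 times; then exactly 2 of a literal 'j', then one or more of a digit (lazy), then the literal 'l37' (captured).
`search` walks the string left to right and returns the first match it finds.
The match spans [0:43] → '5xf6@fvzn8nnj8j7l37.  3ff6quxmn8n8n8jj54l37'.
Captured: group 1 = 'jj54l37'.

(0, 43)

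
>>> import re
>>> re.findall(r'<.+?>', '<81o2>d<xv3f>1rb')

['<81o2>', '<xv3f>']

Because the quantifier is non-greedy, it stops expanding at the earliest point where the rest of the pattern can succeed.
With no groups in the pattern, `findall` gives back each whole match — 2 here.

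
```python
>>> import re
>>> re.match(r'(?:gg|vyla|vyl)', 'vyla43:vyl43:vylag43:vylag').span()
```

`match` is anchored at position 0; if the pattern doesn't fit there, it returns None.
The match spans [0:4] → 'vyla'.

(0, 4)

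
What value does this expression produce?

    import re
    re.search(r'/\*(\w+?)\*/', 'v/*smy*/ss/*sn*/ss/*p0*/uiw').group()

'/*smy*/'

`search` walks the string left to right and returns the first match it finds.
The match spans [1:8] → '/*smy*/'.
Captured: group 1 = 'smy'.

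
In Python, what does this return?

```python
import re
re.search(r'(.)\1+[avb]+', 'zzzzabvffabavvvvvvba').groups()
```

('z',)

`\1` is not a pattern — it's the concrete string captured by group 1, re-applied verbatim.
`re.search` tries every starting position until one works.
The match spans [0:7] → 'zzzzabv'.
Captured: group 1 = 'z'.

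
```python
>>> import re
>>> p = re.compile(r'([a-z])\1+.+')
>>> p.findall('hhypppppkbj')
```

`\1` has to match the exact text group 1 already captured.
Walking the string: at [0:11] match 'hhypppppkbj', group 1 = 'h'.
Because there's exactly one group, `findall` drops the full match and keeps group 1 from the one hit.

['h']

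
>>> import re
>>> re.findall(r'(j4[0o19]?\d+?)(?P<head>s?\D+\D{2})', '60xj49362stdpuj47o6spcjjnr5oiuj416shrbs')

[('j49362', 'stdpuj'), ('j416', 'shrbs')]

This matches the literal 'j4', then optionally one of [0o19], then one or more of a digit (lazy) (captured); then optionally the literal 's', then one or more of a non-digit, then exactly 2 of a non-digit (captured as 'head').
Walking the string: at [3:15] match 'j49362stdpuj', groups = ('j49362', 'stdpuj'); at [30:39] match 'j416shrbs', groups = ('j416', 'shrbs').
Multiple groups make `findall` return tuples — one 2-tuple for each match.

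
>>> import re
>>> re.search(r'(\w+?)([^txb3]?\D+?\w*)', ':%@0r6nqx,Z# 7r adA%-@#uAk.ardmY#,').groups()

This matches one or more of a word character (lazy) (captured); then optionally any character except [txb3], then one or more of a non-digit (lazy), then zero or more of a word character (captured).
Lazy quantifiers expand one character at a time until the remainder of the pattern can match.
Unlike `match`, `search` isn't anchored — it looks for the pattern anywhere in the string.
The match spans [3:9] → '0r6nqx'.
Captured: group 1 = '0', group 2 = 'r6nqx'.

('0', 'r6nqx')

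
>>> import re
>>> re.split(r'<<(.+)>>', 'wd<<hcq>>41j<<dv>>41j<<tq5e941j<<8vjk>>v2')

['wd', 'hcq>>41j<<dv>>41j<<tq5e941j<<8vjk', 'v2']

With a capturing group present, the delimiter's captured portion is kept in the result list.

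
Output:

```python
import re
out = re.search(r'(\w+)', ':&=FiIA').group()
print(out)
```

This matches one or more of a word character (captured).
`search` walks the string left to right and returns the first match it finds.
The match spans [3:7] → 'FiIA'.
Captured: group 1 = 'FiIA'.

FiIA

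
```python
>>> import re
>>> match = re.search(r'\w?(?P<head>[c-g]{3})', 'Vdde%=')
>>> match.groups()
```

The pattern matches optionally a word character; then exactly 3 of a character in [c-g] (captured as 'head').
`re.search` tries every starting position until one works.
The match spans [0:4] → 'Vdde'.
Captured: group 1 = 'dde'.

('dde',)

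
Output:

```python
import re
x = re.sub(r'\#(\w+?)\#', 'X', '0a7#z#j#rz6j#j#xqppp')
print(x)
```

0a7XjXj#xqppp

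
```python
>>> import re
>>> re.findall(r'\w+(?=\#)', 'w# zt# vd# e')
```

['w', 'zt', 'vd']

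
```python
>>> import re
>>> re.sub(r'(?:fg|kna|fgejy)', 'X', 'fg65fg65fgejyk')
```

'X65X65Xejyk'

`|` is ordered: at each position the engine commits to the first alternative that works.
Matches: at [0:2] → 'fg'; at [4:6] → 'fg'; at [8:10] → 'fg'.
Every occurrence is swapped for 'X'.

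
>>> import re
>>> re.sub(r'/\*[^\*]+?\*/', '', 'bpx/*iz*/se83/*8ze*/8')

'bpxse838'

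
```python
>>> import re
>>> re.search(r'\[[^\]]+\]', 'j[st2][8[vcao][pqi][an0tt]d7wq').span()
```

`search` walks the string left to right and returns the first match it finds.
The match spans [1:6] → '[st2]'.

(1, 6)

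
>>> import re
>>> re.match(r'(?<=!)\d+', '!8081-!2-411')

The lookaround is zero-width — it requires the adjacent text to match without consuming it, so the asserted text isn't part of the match.
`re.match` only tries the pattern at the start of the string.
Here the pattern fails at index 0, so the call returns None.

None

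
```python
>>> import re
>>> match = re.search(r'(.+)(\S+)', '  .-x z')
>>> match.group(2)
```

'z'

The pattern matches one or more of any character (captured); then one or more of a non-whitespace character (captured).
`re.search` tries every starting position until one works.
The match spans [0:7] → '  .-x z'.
Captured: group 1 = '  .-x ', group 2 = 'z'.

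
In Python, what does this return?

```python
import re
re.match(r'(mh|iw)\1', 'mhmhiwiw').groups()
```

('mh',)

After group 1 captures some text, `\1` only succeeds where that same text appears again.
`re.match` won't scan ahead — the pattern has to work from the very first character.
The match spans [0:4] → 'mhmh'.
Captured: group 1 = 'mh'.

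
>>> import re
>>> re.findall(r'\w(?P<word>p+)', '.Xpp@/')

['pp']

Pattern: a word character; then one or more of a literal 'p' (captured as 'word').
Matches: at [1:4] match 'Xpp', group 1 = 'pp'.
Because there's exactly one group, `findall` drops the full match and keeps group 1 from the one hit.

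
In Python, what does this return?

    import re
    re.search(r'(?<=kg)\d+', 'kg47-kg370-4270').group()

The positive lookaround only admits positions where the adjacent text matches; those characters stay outside the span.
The match spans [2:4] → '47'.

'47'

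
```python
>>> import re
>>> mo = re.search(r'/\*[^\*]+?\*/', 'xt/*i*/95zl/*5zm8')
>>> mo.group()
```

`re.search` tries every starting position until one works.
The match spans [2:7] → '/*i*/'.

'/*i*/'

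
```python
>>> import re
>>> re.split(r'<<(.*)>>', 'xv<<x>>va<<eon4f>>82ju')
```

['xv', 'x>>va<<eon4f', '82ju']

Matches to split on: at [2:18] → '<<x>>va<<eon4f>>'.
Because the pattern has a capturing group, `split` also inserts each captured text between the pieces.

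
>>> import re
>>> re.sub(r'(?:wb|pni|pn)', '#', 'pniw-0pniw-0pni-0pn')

Alternation isn't longest-match — the leftmost alternative that fits at this position is chosen.
Each match is replaced by '#'.

'#w-0#w-0#-0#'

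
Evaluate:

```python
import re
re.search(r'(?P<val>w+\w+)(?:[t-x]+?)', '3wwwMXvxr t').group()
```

The pattern matches one or more of the literal 'w', then one or more of a word character (captured as 'val'); then one or more of a character in [t-x] (lazy) (non-capturing group).
`re.search` scans for the first position where the pattern succeeds.
The match spans [1:8] → 'wwwMXvx'.
Captured: group 1 = 'wwwMXv'.

'wwwMXvx'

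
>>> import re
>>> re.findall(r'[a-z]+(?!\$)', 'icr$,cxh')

['ic', 'cxh']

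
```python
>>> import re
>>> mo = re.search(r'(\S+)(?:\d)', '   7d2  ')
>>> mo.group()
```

'7d2'

This matches one or more of a non-whitespace character (captured); then a digit (non-capturing group).
Unlike `match`, `search` isn't anchored — it looks for the pattern anywhere in the string.
The match spans [3:6] → '7d2'.
Captured: group 1 = '7d'.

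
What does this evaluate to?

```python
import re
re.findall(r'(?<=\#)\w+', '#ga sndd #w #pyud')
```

Lookahead/lookbehind check context without consuming it, so the matched span excludes the asserted characters.
Matches: at [1:3] → 'ga'; at [10:11] → 'w'; at [13:17] → 'pyud'.
No capturing groups, so `findall` returns the 3 full match strings.

['ga', 'w', 'pyud']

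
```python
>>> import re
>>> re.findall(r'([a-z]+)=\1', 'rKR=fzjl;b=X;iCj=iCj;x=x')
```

The backreference `\1` re-matches whatever the first group consumed, character for character.
One capturing group, so `findall` returns just the captured substring from the one match — 1 in all.

['x']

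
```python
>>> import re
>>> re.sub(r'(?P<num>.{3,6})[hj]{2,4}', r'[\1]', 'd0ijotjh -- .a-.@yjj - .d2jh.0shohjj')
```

'[d0ijot] -- [.a-.@y][ - .d2][.0shoh]'

`\1` in the replacement pulls in group 1's text for each match.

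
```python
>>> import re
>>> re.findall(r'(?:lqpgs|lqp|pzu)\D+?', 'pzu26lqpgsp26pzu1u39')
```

['lqpgsp']

Branches in `(...|...)` are attempted left-to-right; the first branch that allows the whole pattern to succeed is taken.
Scanning left to right: at [5:11] → 'lqpgsp'.
Since nothing is captured, `findall` lists the 1 matched substring directly.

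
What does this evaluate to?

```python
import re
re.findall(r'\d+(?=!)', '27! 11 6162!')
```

['27', '6162']

The positive lookaround only admits positions where the adjacent text matches; those characters stay outside the span.
Walking the string: at [0:2] → '27'; at [7:11] → '6162'.
Since nothing is captured, `findall` lists the 2 matched substrings directly.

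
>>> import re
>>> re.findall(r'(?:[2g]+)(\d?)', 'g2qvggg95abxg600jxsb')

['', '9', '6']

One capturing group, so `findall` returns just the captured substring from each match — 3 in all.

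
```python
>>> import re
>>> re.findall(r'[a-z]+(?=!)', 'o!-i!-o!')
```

['o', 'i', 'o']

The `(?=…)`/`(?<=…)` assertion just peeks at neighbouring text; it doesn't advance the match position.
No capturing groups, so `findall` returns the 3 full match strings.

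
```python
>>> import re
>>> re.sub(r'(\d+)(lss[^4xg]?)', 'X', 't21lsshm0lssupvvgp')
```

This matches one or more of a digit (captured); then the literal 'lss', then optionally any character except [4xg] (captured).
Matches: at [1:7] → '21lssh'; at [8:13] → '0lssu'.
`sub` substitutes 'X' at each match site.

'tXmXpvvgp'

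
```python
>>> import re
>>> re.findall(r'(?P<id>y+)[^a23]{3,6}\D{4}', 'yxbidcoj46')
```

['y']

Because there's exactly one group, `findall` drops the full match and keeps group 1 from the one hit.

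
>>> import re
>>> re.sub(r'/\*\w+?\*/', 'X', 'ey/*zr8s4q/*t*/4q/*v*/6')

'ey/*zr8s4qX4qX6'

Every occurrence is swapped for 'X'.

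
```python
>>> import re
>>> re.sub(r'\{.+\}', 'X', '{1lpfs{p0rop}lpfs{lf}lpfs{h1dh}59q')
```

'X59q'

Every occurrence is swapped for 'X'.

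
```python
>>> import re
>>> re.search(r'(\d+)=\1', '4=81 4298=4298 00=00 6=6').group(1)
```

'4298'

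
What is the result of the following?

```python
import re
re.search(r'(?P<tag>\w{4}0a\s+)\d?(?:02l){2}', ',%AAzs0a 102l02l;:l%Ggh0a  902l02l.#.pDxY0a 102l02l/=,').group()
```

'AAzs0a 102l02l'

The match spans [2:16] → 'AAzs0a 102l02l'.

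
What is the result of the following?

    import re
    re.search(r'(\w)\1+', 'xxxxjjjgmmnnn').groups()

`\1` has to match the exact text group 1 already captured.
Unlike `match`, `search` isn't anchored — it looks for the pattern anywhere in the string.
The match spans [0:4] → 'xxxx'.
Captured: group 1 = 'x'.

('x',)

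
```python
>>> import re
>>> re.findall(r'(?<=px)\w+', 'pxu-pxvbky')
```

The `(?=…)`/`(?<=…)` assertion just peeks at neighbouring text; it doesn't advance the match position.
`findall` yields the raw match text (2 of them) because the pattern has no groups.

['u', 'vbky']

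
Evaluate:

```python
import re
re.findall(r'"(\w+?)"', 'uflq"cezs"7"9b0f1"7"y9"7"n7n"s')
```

['cezs', '9b0f1', 'y9', 'n7n']

Scanning left to right: at [4:10] match '"cezs"', group 1 = 'cezs'; at [11:18] match '"9b0f1"', group 1 = '9b0f1'; at [19:23] match '"y9"', group 1 = 'y9'; at [24:29] match '"n7n"', group 1 = 'n7n'.
With a single group, `findall` returns only what that group captured — 4 items.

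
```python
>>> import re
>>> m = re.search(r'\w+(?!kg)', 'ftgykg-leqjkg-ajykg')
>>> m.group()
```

A negative assertion filters positions out without eating any characters.
The match spans [0:6] → 'ftgykg'.

'ftgykg'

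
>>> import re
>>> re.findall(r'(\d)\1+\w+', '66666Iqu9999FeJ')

['6']

After group 1 captures some text, `\1` only succeeds where that same text appears again.
Walking the string: at [0:15] match '66666Iqu9999FeJ', group 1 = '6'.
`findall` collects group 1 from the one match (1 total).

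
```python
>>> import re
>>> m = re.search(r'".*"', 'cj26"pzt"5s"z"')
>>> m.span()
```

`search` walks the string left to right and returns the first match it finds.
The match spans [4:14] → '"pzt"5s"z"'.

(4, 14)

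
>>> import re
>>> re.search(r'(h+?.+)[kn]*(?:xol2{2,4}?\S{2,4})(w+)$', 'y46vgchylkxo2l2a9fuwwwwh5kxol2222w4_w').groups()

('hylkxo2l2a9fuwwwwh5k', 'w')

This matches one or more of the literal 'h' (lazy), then one or more of any character (captured); then zero or more of one of [kn]; then the literal 'xol', then 2 to 4 of the literal '2' (lazy), then 2 to 4 of a non-whitespace character (non-capturing group); then one or more of a literal 'w' (captured); then anchored at the end.
`search` walks the string left to right and returns the first match it finds.
The match spans [6:37] → 'hylkxo2l2a9fuwwwwh5kxol2222w4_w'.
Captured: group 1 = 'hylkxo2l2a9fuwwwwh5k', group 2 = 'w'.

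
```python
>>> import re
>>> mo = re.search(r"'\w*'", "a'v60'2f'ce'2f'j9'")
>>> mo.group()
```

Unlike `match`, `search` isn't anchored — it looks for the pattern anywhere in the string.
The match spans [1:6] → "'v60'".

"'v60'"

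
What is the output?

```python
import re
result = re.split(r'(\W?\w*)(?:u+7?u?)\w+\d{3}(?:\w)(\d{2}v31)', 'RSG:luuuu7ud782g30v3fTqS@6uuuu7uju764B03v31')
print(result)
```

['RSG:luuuu7ud782g30v3fTqS', '@6uuuu7', '03v31', '']

`re.split` interleaves the captured-group text with the surrounding fragments.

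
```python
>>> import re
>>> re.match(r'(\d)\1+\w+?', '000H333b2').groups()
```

After group 1 captures some text, `\1` only succeeds where that same text appears again.
`re.match` only tries the pattern at the start of the string.
The match spans [0:4] → '000H'.
Captured: group 1 = '0'.

('0',)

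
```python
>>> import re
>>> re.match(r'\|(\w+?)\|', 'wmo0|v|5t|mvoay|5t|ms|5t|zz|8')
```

None

`match` is anchored at position 0; if the pattern doesn't fit there, it returns None.
Here position 0 doesn't satisfy it, so the call returns None.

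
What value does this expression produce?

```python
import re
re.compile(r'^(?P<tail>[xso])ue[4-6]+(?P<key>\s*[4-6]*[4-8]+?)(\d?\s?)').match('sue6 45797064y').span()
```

(0, 9)

The pattern matches anchored at the start of the string; then one of [xso] (captured as 'tail'); then the literal 'ue', then one or more of a character in [4-6]; then zero or more of whitespace, then zero or more of a character in [4-6], then one or more of a character in [4-8] (lazy) (captured as 'key'); then optionally a digit, then optionally whitespace (captured).
With `match`, the pattern is implicitly anchored at the beginning.
The match spans [0:9] → 'sue6 4579'.
Captured: group 1 = 's', group 2 = ' 457', group 3 = '9'.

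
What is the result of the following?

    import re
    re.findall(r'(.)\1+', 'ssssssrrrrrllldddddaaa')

The backreference `\1` re-matches whatever the first group consumed, character for character.
Scanning left to right: at [0:6] match 'ssssss', group 1 = 's'; at [6:11] match 'rrrrr', group 1 = 'r'; at [11:14] match 'lll', group 1 = 'l'; at [14:19] match 'ddddd', group 1 = 'd'; at [19:22] match 'aaa', group 1 = 'a'.
Because there's exactly one group, `findall` drops the full match and keeps group 1 from each hit.

['s', 'r', 'l', 'd', 'a']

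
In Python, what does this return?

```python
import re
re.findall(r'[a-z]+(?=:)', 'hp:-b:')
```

['hp', 'b']

Lookahead/lookbehind check context without consuming it, so the matched span excludes the asserted characters.
Matches: at [0:2] → 'hp'; at [4:5] → 'b'.
With no groups in the pattern, `findall` gives back each whole match — 2 here.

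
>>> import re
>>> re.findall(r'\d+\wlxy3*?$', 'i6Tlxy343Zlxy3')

['343Zlxy3']

Pattern: one or more of a digit, then a word character, then the literal 'lxy'; then zero or more of a literal '3' (lazy); then anchored at the end.
Walking the string: at [6:14] → '343Zlxy3'.
Since nothing is captured, `findall` lists the 1 matched substring directly.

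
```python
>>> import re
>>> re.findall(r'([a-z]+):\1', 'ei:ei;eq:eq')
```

['ei', 'eq']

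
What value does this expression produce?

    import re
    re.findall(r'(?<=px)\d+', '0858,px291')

['291']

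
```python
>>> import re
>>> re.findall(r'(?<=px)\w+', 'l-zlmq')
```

Lookahead/lookbehind check context without consuming it, so the matched span excludes the asserted characters.
`findall` yields the raw match text (0 of them) because the pattern has no groups.
Nothing in the string satisfies the pattern, so the list is empty.

[]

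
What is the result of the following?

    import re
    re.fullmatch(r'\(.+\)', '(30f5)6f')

None

For `fullmatch`, every character of the input must be accounted for by the pattern.
Here the pattern can't cover the whole string, so the call returns None.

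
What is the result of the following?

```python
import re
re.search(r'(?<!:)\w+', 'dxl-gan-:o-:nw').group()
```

'dxl'

`(?!…)`/`(?<!…)` only lets a position through if the neighbouring text does NOT match; no characters are consumed.
The match spans [0:3] → 'dxl'.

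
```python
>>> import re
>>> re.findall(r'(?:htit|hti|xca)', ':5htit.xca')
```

Branches in `(...|...)` are attempted left-to-right; the first branch that allows the whole pattern to succeed is taken.
Since nothing is captured, `findall` lists the 2 matched substrings directly.

['htit', 'xca']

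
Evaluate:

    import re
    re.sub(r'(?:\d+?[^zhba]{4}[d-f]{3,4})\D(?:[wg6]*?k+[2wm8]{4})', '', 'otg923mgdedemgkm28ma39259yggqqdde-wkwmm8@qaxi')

'otga39259yggqqdde-wkwmm8@qaxi'

This matches one or more of a digit (lazy), then exactly 4 of any character except [zhba], then 3 to 4 of a character in [d-f] (non-capturing group); then a non-digit; then zero or more of one of [wg6] (lazy), then one or more of the literal 'k', then exactly 4 of one of [2wm8] (non-capturing group).
Matches: at [3:19] → '923mgdedemgkm28m'.
Each match is replaced by ''.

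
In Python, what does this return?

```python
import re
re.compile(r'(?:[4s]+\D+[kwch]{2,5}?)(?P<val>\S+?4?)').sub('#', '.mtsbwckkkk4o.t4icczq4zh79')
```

Pattern: one or more of one of [4s], then one or more of a non-digit, then 2 to 5 of one of [kwch] (lazy) (non-capturing group); then one or more of a non-whitespace character (lazy), then optionally a literal '4' (captured as 'val').
Every occurrence is swapped for '#'.

'.mt#o.t#q4zh79'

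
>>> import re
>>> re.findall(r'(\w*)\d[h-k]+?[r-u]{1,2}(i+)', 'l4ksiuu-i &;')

[('l', 'i')]

With 2 capturing groups, `findall` returns a 2-tuple per match.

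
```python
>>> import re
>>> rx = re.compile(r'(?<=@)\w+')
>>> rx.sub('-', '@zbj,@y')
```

The `(?=…)`/`(?<=…)` assertion just peeks at neighbouring text; it doesn't advance the match position.
Each match is replaced by '-'.

'@-,@-'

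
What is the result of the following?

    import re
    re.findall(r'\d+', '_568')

The pattern matches one or more of a digit.
Scanning left to right: at [1:4] → '568'.
`findall` yields the raw match text (1 of them) because the pattern has no groups.

['568']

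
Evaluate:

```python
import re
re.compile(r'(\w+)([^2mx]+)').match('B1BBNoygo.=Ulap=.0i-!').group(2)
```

The match spans [0:21] → 'B1BBNoygo.=Ulap=.0i-!'.
Captured: group 1 = 'B1BBNoygo', group 2 = '.=Ulap=.0i-!'.

'.=Ulap=.0i-!'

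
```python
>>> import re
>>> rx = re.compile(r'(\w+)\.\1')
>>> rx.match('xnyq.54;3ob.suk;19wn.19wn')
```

None

`re.match` only tries the pattern at the start of the string.
Here the string doesn't start with a match, so the call returns None.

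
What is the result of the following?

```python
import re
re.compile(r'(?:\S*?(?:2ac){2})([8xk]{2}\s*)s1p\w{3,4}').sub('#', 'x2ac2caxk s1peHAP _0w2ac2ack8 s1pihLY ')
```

'x2ac2caxk s1peHAP # '

The pattern matches zero or more of a non-whitespace character (lazy), then the literal '2ac' repeated 2 times (non-capturing group); then exactly 2 of one of [8xk], then zero or more of whitespace (captured); then the literal 's1p', then 3 to 4 of a word character.
`sub` substitutes '#' at each match site.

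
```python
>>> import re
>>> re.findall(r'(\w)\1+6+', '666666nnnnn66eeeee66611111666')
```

['6', 'n', 'e', '1']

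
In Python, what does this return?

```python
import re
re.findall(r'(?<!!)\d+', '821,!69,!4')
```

The negative lookahead/lookbehind blocks any match where the forbidden context is present.
With no groups in the pattern, `findall` gives back each whole match — 2 here.

['821', '9']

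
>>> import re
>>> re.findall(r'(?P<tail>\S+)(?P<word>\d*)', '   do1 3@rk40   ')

This matches one or more of a non-whitespace character (captured as 'tail'); then zero or more of a digit (captured as 'word').
Matches: at [3:6] match 'do1', groups = ('do1', ''); at [7:13] match '3@rk40', groups = ('3@rk40', '').
With 2 capturing groups, `findall` returns a 2-tuple per match.

[('do1', ''), ('3@rk40', '')]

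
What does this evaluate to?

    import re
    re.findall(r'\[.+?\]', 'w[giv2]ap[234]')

['[giv2]', '[234]']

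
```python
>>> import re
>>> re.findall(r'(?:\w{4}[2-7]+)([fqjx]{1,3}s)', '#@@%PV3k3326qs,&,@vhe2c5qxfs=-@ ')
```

['qs', 'qxfs']

This matches exactly 4 of a word character, then one or more of a character in [2-7] (non-capturing group); then 1 to 3 of one of [fqjx], then the literal 's' (captured).
With a single group, `findall` returns only what that group captured — 2 items.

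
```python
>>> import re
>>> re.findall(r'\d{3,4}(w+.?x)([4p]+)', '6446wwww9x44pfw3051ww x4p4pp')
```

[('wwww9x', '44p'), ('ww x', '4p4pp')]

Pattern: 3 to 4 of a digit; then one or more of the literal 'w', then optionally any character, then a literal 'x' (captured); then one or more of one of [4p] (captured).
Scanning left to right: at [0:13] match '6446wwww9x44p', groups = ('wwww9x', '44p'); at [15:28] match '3051ww x4p4pp', groups = ('ww x', '4p4pp').
2 groups means each result is a tuple of 2 captured strings — 2 here.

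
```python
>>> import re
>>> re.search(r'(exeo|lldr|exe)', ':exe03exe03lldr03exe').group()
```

The match spans [1:4] → 'exe'.

'exe'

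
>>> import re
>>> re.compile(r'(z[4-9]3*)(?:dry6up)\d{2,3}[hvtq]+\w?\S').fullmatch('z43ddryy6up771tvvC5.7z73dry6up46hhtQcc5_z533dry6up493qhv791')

`re.fullmatch` is like wrapping the pattern in `^…$` (in single-line mode).
Here the pattern can't cover the whole string, so the call returns None.

None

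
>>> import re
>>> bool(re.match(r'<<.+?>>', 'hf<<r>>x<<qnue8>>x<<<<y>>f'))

With `match`, the pattern is implicitly anchored at the beginning.
Here position 0 doesn't satisfy it, so the call returns None, and `bool(None)` is False.

False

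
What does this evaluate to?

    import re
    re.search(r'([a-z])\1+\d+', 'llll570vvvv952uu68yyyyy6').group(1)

The match spans [0:7] → 'llll570'.
Captured: group 1 = 'l'.

'l'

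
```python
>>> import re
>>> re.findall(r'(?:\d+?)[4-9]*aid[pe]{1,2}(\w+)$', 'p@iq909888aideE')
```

Pattern: one or more of a digit (lazy) (non-capturing group); then zero or more of a character in [4-9], then the literal 'a', then the literal 'id'; then 1 to 2 of one of [pe]; then one or more of a word character (captured); then anchored at the end.
Because there's exactly one group, `findall` drops the full match and keeps group 1 from the one hit.

['E']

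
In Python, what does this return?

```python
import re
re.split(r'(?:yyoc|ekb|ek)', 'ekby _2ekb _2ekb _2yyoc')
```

`|` is ordered: at each position the engine commits to the first alternative that works.
Matches to split on: at [0:3] → 'ekb'; at [7:10] → 'ekb'; at [13:16] → 'ekb'; at [19:23] → 'yyoc'.
The string is cut at each match, leaving 5 pieces.

['', 'y _2', ' _2', ' _2', '']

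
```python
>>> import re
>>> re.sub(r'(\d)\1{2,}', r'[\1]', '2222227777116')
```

A backreference is literal: `\1` must see the identical characters the first group matched.
Matches: at [0:6] → '222222'; at [6:10] → '7777'.
The replacement refers to a captured group, so each match is rewritten using its own captured text.

'[2][7]116'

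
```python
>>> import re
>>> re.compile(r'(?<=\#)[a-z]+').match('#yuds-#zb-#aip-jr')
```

None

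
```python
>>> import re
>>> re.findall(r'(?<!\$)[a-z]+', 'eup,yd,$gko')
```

['eup', 'yd', 'ko']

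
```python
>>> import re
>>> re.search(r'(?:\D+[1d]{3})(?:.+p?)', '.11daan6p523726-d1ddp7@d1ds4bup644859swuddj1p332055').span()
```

Pattern: one or more of a non-digit, then exactly 3 of one of [1d] (non-capturing group); then one or more of any character, then optionally a literal 'p' (non-capturing group).
`search` walks the string left to right and returns the first match it finds.
The match spans [0:51] → '.11daan6p523726-d1ddp7@d1ds4bup644859swuddj1p332055'.

(0, 51)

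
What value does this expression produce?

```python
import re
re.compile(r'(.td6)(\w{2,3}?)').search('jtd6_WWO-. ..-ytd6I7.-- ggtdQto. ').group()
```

Pattern: any character, then the literal 'td6' (captured); then 2 to 3 of a word character (lazy) (captured).
The `?` after the quantifier makes it lazy — it takes as little as possible before letting the rest of the pattern try.
`re.search` scans for the first position where the pattern succeeds.
The match spans [0:6] → 'jtd6_W'.
Captured: group 1 = 'jtd6', group 2 = '_W'.

'jtd6_W'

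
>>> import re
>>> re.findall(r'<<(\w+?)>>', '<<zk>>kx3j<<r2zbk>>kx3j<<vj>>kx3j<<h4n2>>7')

['zk', 'r2zbk', 'vj', 'h4n2']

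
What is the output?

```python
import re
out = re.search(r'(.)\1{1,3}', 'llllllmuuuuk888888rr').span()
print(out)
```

The backreference `\1` re-matches whatever the first group consumed, character for character.
The match spans [0:4] → 'llll'.

(0, 4)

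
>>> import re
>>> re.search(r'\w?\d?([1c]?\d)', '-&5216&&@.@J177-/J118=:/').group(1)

'16'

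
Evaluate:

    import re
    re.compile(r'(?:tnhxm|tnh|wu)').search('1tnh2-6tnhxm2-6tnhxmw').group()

'tnh'

Unlike `match`, `search` isn't anchored — it looks for the pattern anywhere in the string.
The match spans [1:4] → 'tnh'.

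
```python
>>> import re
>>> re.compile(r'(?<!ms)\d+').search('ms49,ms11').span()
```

(3, 4)

The negative lookaround is zero-width — it rules out positions where the adjacent text would match, without consuming anything.
`re.search` tries every starting position until one works.
The match spans [3:4] → '9'.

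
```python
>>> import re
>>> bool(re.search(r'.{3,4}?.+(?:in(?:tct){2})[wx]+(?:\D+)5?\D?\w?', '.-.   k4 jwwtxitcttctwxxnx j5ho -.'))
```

False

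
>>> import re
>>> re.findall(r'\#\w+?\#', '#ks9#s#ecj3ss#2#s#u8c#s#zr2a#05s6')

['#ks9#', '#ecj3ss#', '#s#', '#s#']

Walking the string: at [0:5] → '#ks9#'; at [6:14] → '#ecj3ss#'; at [15:18] → '#s#'; at [21:24] → '#s#'.
With no groups in the pattern, `findall` gives back each whole match — 4 here.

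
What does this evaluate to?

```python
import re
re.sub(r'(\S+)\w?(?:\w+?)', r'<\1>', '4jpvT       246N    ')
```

Pattern: one or more of a non-whitespace character (captured); then optionally a word character; then one or more of a word character (lazy) (non-capturing group).
The replacement refers to a captured group, so each match is rewritten using its own captured text.

'<4jpv>       <246>    '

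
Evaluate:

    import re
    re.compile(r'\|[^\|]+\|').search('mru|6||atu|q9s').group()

'|6|'

`search` walks the string left to right and returns the first match it finds.
The match spans [3:6] → '|6|'.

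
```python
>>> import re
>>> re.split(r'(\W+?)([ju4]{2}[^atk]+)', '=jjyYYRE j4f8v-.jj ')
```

['', '=', 'jjyYYRE j4f8v-.jj ', '']

With a capturing group present, the delimiter's captured portion is kept in the result list.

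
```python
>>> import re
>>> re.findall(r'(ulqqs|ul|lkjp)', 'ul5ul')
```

['ul', 'ul']

`findall` collects group 1 from each match (2 total).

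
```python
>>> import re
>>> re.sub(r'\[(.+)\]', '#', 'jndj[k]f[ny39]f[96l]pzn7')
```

'jndj#pzn7'

Matches: at [4:20] → '[k]f[ny39]f[96l]'.
`sub` substitutes '#' at each match site.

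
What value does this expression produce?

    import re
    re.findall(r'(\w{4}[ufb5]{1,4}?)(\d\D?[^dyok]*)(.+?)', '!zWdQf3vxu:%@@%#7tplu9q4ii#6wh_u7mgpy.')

[('zWdQf', '3vxu:%@@%#7tplu9q4ii#6wh_u7mgp', 'y')]

The pattern matches exactly 4 of a word character, then 1 to 4 of one of [ufb5] (lazy) (captured); then a digit, then optionally a non-digit, then zero or more of any character except [dyok] (captured); then one or more of any character (lazy) (captured).
A `+?`/`*?`/`{m,n}?` starts at its minimum and grows only as far as needed for what follows to match.
Matches: at [1:37] match 'zWdQf3vxu:%@@%#7tplu9q4ii#6wh_u7mgpy', groups = ('zWdQf', '3vxu:%@@%#7tplu9q4ii#6wh_u7mgp', 'y').
With 3 capturing groups, `findall` returns a 3-tuple per match.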